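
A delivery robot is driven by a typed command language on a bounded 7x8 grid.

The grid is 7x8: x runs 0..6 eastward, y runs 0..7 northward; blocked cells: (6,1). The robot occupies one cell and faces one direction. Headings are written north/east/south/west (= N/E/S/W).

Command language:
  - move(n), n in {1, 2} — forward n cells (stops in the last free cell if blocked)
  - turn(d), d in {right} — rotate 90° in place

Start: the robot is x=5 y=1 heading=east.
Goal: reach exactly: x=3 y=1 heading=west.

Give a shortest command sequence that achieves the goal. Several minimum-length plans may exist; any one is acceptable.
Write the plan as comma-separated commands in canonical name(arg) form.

begin: x=5 y=1 heading=east
t=1 turn(right) ⇒ x=5 y=1 heading=south
t=2 turn(right) ⇒ x=5 y=1 heading=west
t=3 move(2) ⇒ x=3 y=1 heading=west
no 2-step plan works, so 3 is optimal.

turn(right), turn(right), move(2)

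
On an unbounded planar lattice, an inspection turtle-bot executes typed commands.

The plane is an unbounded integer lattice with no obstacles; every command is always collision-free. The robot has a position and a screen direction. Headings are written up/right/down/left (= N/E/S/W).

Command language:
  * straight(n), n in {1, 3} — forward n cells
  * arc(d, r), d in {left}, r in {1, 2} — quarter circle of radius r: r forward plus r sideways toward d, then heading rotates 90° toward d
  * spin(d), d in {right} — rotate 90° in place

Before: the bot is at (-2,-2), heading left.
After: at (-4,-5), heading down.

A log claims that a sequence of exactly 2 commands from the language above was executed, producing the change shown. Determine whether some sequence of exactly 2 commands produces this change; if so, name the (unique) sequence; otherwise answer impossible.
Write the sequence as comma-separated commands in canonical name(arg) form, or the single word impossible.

arc(left, 2), straight(1)

key: order matters: swapping arc(left, 2) and straight(1) lands elsewhere
t0: at (-2,-2), heading left
t=1 arc(left, 2) ⇒ at (-4,-4), heading down
t=2 straight(1) ⇒ at (-4,-5), heading down
no rival 2-sequence matches.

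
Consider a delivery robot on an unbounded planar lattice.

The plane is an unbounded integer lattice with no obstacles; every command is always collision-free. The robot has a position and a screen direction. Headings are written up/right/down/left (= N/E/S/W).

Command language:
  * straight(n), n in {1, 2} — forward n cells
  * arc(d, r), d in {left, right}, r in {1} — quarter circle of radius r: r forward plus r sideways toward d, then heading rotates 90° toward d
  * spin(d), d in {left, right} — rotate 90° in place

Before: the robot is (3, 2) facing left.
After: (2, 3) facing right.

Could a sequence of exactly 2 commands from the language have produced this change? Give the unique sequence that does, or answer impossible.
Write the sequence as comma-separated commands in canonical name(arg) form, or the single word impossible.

key: position moved to (2,3) AND the heading swung to E — translation plus rotation needed
t0: (3, 2) facing left
t=1 arc(right, 1) ⇒ (2, 3) facing up
t=2 spin(right) ⇒ (2, 3) facing right
no rival 2-sequence matches.

arc(right, 1), spin(right)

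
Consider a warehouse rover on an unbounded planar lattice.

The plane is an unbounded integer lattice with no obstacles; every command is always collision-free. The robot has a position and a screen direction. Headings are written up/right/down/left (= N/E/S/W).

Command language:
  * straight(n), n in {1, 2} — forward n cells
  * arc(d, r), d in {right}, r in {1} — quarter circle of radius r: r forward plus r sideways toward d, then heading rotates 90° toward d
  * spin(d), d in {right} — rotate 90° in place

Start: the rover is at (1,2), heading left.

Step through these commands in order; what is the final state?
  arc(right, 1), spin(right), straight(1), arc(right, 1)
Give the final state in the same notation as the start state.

initial: at (1,2), heading left
1. arc(right, 1) → at (0,3), heading up
2. spin(right) → at (0,3), heading right
3. straight(1) → at (1,3), heading right
4. arc(right, 1) → at (2,2), heading down

at (2,2), heading down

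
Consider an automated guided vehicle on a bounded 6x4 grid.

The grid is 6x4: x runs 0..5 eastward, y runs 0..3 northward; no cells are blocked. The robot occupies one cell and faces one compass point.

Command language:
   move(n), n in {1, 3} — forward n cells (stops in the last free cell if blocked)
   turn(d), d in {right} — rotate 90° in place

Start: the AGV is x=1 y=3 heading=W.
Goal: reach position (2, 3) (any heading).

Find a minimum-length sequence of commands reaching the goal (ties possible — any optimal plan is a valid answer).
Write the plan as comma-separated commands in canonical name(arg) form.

t0: x=1 y=3 heading=W
step 1 (turn(right)): x=1 y=3 heading=N
step 2 (turn(right)): x=1 y=3 heading=E
step 3 (move(1)): x=2 y=3 heading=E
nothing shorter than 3 reaches the goal.

turn(right), turn(right), move(1)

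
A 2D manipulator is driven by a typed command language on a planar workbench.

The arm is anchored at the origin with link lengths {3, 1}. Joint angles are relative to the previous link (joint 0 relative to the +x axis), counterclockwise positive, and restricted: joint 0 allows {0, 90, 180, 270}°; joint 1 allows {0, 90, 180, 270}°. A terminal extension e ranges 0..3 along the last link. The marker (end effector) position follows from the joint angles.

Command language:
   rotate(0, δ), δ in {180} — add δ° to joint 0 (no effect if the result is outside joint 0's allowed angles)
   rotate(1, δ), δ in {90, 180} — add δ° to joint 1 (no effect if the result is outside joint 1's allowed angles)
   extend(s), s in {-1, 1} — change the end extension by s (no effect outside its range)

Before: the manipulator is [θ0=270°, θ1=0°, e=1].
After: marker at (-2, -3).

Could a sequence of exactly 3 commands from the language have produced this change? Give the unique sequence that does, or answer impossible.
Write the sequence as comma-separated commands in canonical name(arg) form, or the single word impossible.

rotate(1, 90), rotate(1, 90), rotate(1, 90)

t0: [θ0=270°, θ1=0°, e=1]
1. rotate(1, 90) → [θ0=270°, θ1=90°, e=1]
2. rotate(1, 90) → [θ0=270°, θ1=180°, e=1]
3. rotate(1, 90) → [θ0=270°, θ1=270°, e=1]
uniquely the one of 125 3-step routes that fits.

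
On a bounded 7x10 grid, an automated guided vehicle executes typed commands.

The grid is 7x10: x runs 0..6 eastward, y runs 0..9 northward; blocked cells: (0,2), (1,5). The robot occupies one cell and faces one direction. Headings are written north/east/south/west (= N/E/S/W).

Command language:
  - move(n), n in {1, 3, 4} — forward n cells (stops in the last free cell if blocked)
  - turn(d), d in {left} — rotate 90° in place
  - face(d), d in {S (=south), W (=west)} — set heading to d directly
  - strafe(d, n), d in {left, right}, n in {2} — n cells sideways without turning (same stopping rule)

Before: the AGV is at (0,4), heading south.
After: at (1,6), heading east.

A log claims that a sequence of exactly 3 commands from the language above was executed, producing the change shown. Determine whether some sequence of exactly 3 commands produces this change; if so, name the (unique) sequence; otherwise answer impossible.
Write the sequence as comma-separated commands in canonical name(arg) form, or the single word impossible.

turn(left), strafe(left, 2), move(1)

key: running move(1) before turn(left) would end elsewhere — order is forced
from: at (0,4), heading south
step 1 (turn(left)): at (0,4), heading east
step 2 (strafe(left, 2)): at (0,6), heading east
step 3 (move(1)): at (1,6), heading east
uniquely the one of 512 3-step routes that fits.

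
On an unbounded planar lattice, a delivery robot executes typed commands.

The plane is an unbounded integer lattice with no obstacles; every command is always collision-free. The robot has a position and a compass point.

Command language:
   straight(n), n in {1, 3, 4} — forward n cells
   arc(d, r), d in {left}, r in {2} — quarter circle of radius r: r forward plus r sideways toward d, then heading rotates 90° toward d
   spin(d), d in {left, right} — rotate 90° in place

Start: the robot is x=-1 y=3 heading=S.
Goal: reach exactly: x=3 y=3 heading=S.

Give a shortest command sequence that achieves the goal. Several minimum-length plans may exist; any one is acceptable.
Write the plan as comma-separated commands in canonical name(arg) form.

spin(left), straight(4), spin(right)

start: x=-1 y=3 heading=S
t=1 spin(left) ⇒ x=-1 y=3 heading=E
t=2 straight(4) ⇒ x=3 y=3 heading=E
t=3 spin(right) ⇒ x=3 y=3 heading=S
no 2-step plan works, so 3 is optimal.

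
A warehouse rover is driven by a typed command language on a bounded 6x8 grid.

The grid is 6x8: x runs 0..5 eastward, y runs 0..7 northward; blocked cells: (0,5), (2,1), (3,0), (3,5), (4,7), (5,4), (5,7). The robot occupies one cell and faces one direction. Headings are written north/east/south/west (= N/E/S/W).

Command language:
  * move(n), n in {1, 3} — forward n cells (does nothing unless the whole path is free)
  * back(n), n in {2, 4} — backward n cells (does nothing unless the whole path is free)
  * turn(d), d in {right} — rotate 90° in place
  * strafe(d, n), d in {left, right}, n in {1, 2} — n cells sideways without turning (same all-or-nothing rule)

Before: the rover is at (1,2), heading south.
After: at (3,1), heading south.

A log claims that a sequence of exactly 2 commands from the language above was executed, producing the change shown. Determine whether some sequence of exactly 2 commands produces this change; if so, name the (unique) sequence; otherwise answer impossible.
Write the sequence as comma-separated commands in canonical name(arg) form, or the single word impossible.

strafe(left, 2), move(1)

key: heading stays S — no command in the sequence turns
t0: at (1,2), heading south
1. strafe(left, 2) → at (3,2), heading south
2. move(1) → at (3,1), heading south
all 81 alternatives checked — unique.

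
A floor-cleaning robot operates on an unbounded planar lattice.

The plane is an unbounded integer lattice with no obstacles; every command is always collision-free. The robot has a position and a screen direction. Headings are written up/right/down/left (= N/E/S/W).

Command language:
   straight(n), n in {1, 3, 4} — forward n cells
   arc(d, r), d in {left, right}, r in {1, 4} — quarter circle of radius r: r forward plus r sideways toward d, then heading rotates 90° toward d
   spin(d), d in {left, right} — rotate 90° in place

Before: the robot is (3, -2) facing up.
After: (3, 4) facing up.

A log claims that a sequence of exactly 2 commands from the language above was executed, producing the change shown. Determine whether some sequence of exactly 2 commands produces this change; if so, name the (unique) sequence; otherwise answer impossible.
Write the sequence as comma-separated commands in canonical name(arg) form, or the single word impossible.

straight(3), straight(3)

key: still facing N at the end — nothing in the sequence rotates
from: (3, -2) facing up
1. straight(3) → (3, 1) facing up
2. straight(3) → (3, 4) facing up
no other 2-command option fits: unique.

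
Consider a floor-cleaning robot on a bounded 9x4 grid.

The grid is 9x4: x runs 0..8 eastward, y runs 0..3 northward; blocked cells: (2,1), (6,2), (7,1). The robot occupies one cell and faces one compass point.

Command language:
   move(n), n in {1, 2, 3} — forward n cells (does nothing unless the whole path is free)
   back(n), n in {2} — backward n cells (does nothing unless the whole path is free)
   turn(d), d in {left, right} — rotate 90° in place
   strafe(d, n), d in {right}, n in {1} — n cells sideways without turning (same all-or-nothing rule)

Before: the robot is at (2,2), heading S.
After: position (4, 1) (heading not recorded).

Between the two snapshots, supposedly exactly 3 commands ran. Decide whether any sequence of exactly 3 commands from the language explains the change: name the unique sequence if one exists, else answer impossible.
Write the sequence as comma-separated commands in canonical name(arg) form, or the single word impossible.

turn(left), move(2), strafe(right, 1)

key: order matters: swapping turn(left) and strafe(right, 1) lands elsewhere
begin: at (2,2), heading S
t=1 turn(left) ⇒ at (2,2), heading E
t=2 move(2) ⇒ at (4,2), heading E
t=3 strafe(right, 1) ⇒ at (4,1), heading E
no rival 3-sequence matches.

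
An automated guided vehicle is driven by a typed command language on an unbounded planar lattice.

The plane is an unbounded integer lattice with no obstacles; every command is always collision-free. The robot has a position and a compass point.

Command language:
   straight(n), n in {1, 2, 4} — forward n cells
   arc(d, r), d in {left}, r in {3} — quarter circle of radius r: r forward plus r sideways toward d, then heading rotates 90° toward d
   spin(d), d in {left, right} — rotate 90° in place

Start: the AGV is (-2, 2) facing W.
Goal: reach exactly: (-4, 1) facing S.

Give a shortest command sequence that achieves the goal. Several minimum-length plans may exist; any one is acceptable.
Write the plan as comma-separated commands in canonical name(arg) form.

straight(2), spin(left), straight(1)

start: (-2, 2) facing W
[1] after straight(2): (-4, 2) facing W
[2] after spin(left): (-4, 2) facing S
[3] after straight(1): (-4, 1) facing S
minimal: 3 command(s), checked below 3.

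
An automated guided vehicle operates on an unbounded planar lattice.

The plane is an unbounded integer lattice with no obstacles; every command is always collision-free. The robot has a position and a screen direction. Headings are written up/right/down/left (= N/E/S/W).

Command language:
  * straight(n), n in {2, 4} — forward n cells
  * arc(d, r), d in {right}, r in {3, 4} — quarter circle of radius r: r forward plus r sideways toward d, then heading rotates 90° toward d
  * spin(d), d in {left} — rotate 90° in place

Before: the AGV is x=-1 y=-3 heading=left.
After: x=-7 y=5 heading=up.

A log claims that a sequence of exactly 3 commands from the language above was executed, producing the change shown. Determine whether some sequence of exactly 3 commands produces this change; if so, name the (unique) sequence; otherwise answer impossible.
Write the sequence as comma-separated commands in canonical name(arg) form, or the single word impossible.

key: cell and facing (now N) both changed — the 3 commands mix motion and turning
begin: x=-1 y=-3 heading=left
step 1 (straight(2)): x=-3 y=-3 heading=left
step 2 (arc(right, 4)): x=-7 y=1 heading=up
step 3 (straight(4)): x=-7 y=5 heading=up
uniquely the one of 125 3-step routes that fits.

straight(2), arc(right, 4), straight(4)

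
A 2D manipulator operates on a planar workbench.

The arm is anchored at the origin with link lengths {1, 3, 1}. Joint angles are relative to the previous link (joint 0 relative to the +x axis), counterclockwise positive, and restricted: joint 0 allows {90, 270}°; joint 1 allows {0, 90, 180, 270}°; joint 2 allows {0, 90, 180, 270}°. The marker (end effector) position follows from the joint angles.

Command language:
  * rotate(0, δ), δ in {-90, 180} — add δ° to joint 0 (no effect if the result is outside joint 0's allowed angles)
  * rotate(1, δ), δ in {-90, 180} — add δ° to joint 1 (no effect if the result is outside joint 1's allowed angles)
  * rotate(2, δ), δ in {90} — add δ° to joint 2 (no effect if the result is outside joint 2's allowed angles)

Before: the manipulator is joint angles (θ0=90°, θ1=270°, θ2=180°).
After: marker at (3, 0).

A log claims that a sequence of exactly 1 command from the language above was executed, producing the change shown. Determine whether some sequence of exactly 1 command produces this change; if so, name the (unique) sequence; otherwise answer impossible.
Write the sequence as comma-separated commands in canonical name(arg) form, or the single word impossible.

rotate(2, 90)

initial: joint angles (θ0=90°, θ1=270°, θ2=180°)
1. rotate(2, 90) → joint angles (θ0=90°, θ1=270°, θ2=270°)
uniquely the one of 5 1-step routes that fits.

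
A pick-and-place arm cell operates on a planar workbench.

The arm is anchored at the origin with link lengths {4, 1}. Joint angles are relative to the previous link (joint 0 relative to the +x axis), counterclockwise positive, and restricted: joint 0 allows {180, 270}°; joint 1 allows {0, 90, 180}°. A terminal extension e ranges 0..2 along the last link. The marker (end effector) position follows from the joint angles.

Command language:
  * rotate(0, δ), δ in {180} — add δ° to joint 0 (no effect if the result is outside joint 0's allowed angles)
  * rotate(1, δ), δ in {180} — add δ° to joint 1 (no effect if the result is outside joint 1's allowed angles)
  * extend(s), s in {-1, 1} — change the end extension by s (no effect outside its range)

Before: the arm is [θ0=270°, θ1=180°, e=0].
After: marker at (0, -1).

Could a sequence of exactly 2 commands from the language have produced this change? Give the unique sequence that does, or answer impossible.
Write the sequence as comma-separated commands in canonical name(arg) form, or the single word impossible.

start: [θ0=270°, θ1=180°, e=0]
t=1 extend(1) ⇒ [θ0=270°, θ1=180°, e=1]
t=2 extend(1) ⇒ [θ0=270°, θ1=180°, e=2]
uniquely the one of 16 2-step routes that fits.

extend(1), extend(1)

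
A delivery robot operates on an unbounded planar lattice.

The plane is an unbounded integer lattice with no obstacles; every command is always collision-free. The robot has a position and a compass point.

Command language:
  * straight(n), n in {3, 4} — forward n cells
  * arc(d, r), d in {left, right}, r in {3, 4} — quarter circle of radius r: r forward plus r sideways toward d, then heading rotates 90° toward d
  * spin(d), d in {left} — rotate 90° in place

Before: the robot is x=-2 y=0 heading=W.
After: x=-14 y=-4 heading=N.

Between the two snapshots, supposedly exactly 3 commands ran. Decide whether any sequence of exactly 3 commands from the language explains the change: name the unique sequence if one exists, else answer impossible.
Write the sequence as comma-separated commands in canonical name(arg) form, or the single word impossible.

arc(left, 4), arc(right, 4), arc(right, 4)

key: cell and facing (now N) both changed — the 3 commands mix motion and turning
initial: x=-2 y=0 heading=W
step 1 (arc(left, 4)): x=-6 y=-4 heading=S
step 2 (arc(right, 4)): x=-10 y=-8 heading=W
step 3 (arc(right, 4)): x=-14 y=-4 heading=N
no other 3-command option fits: unique.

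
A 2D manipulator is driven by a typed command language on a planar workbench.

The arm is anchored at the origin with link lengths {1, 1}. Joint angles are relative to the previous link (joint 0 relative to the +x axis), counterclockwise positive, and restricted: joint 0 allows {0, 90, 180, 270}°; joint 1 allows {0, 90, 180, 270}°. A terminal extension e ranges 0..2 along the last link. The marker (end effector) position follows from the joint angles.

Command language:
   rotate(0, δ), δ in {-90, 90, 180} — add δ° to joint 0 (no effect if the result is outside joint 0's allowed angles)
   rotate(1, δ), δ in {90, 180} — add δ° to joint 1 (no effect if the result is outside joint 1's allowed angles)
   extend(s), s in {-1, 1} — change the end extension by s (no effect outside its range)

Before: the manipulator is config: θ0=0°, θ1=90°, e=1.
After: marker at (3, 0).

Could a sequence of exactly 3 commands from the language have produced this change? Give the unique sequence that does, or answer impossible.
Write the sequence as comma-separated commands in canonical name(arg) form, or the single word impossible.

rotate(1, 90), rotate(1, 90), rotate(1, 90)

from: config: θ0=0°, θ1=90°, e=1
step 1 (rotate(1, 90)): config: θ0=0°, θ1=180°, e=1
step 2 (rotate(1, 90)): config: θ0=0°, θ1=270°, e=1
step 3 (rotate(1, 90)): config: θ0=0°, θ1=0°, e=1
uniquely the one of 343 3-step routes that fits.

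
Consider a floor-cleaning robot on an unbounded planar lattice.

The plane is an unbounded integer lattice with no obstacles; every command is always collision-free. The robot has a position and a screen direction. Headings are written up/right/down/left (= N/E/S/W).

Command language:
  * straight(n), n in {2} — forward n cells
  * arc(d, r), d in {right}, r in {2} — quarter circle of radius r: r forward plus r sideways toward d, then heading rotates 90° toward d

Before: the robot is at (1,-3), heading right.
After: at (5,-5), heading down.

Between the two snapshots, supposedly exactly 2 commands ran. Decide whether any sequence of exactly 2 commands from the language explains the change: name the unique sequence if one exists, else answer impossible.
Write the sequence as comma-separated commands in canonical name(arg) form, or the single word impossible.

key: cell and facing (now S) both changed — the 2 commands mix motion and turning
begin: at (1,-3), heading right
t=1 straight(2) ⇒ at (3,-3), heading right
t=2 arc(right, 2) ⇒ at (5,-5), heading down
uniquely the one of 4 2-step routes that fits.

straight(2), arc(right, 2)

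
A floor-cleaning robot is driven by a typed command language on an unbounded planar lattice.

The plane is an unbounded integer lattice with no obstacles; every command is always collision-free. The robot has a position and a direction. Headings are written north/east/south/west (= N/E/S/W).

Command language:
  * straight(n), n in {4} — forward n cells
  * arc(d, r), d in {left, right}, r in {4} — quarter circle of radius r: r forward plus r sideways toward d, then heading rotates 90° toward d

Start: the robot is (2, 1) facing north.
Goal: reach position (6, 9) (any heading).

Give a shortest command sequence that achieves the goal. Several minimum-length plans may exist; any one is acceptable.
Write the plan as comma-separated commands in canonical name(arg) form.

begin: (2, 1) facing north
[1] after straight(4): (2, 5) facing north
[2] after arc(right, 4): (6, 9) facing east
shorter routes all fall short; 2 is best.

straight(4), arc(right, 4)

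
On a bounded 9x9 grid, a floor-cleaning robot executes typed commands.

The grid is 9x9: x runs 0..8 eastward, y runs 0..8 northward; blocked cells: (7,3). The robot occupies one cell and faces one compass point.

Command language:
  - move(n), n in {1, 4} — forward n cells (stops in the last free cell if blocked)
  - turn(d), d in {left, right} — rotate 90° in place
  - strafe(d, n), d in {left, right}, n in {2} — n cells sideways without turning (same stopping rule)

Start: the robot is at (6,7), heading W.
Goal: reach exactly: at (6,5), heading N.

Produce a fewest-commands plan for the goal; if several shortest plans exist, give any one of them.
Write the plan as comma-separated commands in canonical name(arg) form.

strafe(left, 2), turn(right)

initial: at (6,7), heading W
1. strafe(left, 2) → at (6,5), heading W
2. turn(right) → at (6,5), heading N
nothing shorter than 2 reaches the goal.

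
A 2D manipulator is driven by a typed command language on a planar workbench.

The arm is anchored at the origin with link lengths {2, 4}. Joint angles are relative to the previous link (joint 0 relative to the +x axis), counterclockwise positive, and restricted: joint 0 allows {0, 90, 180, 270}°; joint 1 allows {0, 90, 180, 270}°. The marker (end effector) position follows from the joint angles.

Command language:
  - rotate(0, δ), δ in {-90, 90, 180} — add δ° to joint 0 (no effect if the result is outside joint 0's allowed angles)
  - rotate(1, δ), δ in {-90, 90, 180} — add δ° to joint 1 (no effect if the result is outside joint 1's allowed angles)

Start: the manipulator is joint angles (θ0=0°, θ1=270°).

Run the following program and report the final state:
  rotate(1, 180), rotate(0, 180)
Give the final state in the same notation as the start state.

initial: joint angles (θ0=0°, θ1=270°)
t=1 rotate(1, 180) ⇒ joint angles (θ0=0°, θ1=90°)
t=2 rotate(0, 180) ⇒ joint angles (θ0=180°, θ1=90°)

joint angles (θ0=180°, θ1=90°)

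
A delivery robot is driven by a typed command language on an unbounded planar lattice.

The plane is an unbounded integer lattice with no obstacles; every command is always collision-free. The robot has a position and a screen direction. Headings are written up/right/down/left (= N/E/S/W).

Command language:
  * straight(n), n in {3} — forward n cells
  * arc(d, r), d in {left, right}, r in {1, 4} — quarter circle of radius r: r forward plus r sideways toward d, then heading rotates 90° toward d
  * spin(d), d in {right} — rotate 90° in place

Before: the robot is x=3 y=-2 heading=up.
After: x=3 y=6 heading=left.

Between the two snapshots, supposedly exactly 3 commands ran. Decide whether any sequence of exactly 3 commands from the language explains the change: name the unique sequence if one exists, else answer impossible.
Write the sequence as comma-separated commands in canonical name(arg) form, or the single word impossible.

spin(right), arc(left, 4), arc(left, 4)

key: running arc(left, 4) before spin(right) would end elsewhere — order is forced
from: x=3 y=-2 heading=up
step 1 (spin(right)): x=3 y=-2 heading=right
step 2 (arc(left, 4)): x=7 y=2 heading=up
step 3 (arc(left, 4)): x=3 y=6 heading=left
no other 3-command option fits: unique.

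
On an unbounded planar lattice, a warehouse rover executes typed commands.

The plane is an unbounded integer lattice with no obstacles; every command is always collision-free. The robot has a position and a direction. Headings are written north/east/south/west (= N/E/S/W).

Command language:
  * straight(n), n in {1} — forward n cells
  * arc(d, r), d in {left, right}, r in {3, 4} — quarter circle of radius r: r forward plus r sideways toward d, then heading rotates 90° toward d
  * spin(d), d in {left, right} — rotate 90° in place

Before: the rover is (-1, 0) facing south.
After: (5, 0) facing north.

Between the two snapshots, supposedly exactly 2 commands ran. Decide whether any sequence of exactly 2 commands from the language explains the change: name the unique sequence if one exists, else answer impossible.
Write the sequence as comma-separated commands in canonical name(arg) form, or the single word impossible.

key: position moved to (5,0) AND the heading swung to N — translation plus rotation needed
initial: (-1, 0) facing south
1. arc(left, 3) → (2, -3) facing east
2. arc(left, 3) → (5, 0) facing north
uniquely the one of 49 2-step routes that fits.

arc(left, 3), arc(left, 3)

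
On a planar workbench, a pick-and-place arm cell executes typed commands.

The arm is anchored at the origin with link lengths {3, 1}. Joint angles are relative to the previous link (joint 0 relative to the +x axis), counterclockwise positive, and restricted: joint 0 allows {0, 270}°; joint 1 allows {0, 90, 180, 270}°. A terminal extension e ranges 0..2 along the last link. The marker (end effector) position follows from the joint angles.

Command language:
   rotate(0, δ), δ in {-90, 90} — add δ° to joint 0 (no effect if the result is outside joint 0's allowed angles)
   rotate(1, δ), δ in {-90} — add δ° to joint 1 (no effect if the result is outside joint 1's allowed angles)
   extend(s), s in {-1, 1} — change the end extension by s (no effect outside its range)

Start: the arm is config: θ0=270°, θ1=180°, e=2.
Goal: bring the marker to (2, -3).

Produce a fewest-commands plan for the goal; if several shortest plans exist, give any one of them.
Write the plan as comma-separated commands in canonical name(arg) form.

rotate(1, -90), extend(-1)

start: config: θ0=270°, θ1=180°, e=2
step 1 (rotate(1, -90)): config: θ0=270°, θ1=90°, e=2
step 2 (extend(-1)): config: θ0=270°, θ1=90°, e=1
shorter routes all fall short; 2 is best.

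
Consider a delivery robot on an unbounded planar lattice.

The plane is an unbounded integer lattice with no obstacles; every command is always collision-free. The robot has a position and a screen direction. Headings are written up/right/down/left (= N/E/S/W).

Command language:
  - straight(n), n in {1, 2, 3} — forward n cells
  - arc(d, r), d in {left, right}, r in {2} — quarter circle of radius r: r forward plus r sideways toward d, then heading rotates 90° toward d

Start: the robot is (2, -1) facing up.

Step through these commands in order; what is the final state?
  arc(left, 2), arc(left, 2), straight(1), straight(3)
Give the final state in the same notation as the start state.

(-2, -5) facing down

t0: (2, -1) facing up
step 1 (arc(left, 2)): (0, 1) facing left
step 2 (arc(left, 2)): (-2, -1) facing down
step 3 (straight(1)): (-2, -2) facing down
step 4 (straight(3)): (-2, -5) facing down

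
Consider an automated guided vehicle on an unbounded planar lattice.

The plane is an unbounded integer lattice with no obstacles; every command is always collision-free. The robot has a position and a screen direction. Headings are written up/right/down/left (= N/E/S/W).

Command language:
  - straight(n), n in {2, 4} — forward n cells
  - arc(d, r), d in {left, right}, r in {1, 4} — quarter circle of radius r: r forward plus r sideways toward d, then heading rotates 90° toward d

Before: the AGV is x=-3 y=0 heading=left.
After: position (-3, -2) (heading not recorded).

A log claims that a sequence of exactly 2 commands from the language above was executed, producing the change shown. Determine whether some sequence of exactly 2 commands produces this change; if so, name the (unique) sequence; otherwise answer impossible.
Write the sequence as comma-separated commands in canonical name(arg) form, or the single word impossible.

from: x=-3 y=0 heading=left
t=1 arc(left, 1) ⇒ x=-4 y=-1 heading=down
t=2 arc(left, 1) ⇒ x=-3 y=-2 heading=right
no other 2-command option fits: unique.

arc(left, 1), arc(left, 1)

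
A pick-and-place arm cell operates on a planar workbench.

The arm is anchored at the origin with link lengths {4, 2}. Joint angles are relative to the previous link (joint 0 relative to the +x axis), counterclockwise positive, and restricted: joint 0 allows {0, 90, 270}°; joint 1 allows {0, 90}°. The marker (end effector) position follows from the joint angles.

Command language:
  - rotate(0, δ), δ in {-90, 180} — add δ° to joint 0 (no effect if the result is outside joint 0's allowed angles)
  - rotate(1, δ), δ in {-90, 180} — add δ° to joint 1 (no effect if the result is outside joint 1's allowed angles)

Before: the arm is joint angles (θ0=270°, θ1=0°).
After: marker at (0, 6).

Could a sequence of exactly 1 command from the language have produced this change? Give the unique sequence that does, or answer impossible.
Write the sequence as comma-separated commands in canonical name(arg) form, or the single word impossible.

from: joint angles (θ0=270°, θ1=0°)
t=1 rotate(0, 180) ⇒ joint angles (θ0=90°, θ1=0°)
all 4 alternatives checked — unique.

rotate(0, 180)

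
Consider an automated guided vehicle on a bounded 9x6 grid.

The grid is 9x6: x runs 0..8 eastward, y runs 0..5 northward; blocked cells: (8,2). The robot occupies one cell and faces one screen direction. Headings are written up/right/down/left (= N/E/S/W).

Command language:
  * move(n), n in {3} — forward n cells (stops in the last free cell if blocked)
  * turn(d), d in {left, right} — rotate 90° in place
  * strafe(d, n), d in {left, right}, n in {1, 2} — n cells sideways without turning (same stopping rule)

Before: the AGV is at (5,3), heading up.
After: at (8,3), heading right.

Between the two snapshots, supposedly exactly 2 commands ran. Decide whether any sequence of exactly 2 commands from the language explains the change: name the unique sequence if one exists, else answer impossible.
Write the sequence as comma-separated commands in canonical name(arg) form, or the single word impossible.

turn(right), move(3)

key: order matters: swapping turn(right) and move(3) lands elsewhere
initial: at (5,3), heading up
[1] after turn(right): at (5,3), heading right
[2] after move(3): at (8,3), heading right
uniquely the one of 49 2-step routes that fits.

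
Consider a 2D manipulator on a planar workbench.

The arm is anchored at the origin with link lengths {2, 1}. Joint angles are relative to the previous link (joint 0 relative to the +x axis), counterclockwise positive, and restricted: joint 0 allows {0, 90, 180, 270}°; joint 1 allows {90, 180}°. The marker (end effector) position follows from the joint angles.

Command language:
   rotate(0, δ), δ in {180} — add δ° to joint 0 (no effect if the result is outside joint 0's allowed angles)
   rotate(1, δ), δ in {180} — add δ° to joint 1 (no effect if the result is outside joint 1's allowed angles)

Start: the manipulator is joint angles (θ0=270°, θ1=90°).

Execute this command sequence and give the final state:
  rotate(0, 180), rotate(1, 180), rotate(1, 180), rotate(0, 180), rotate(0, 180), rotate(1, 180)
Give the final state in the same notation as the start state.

initial: joint angles (θ0=270°, θ1=90°)
t=1 rotate(0, 180) ⇒ joint angles (θ0=90°, θ1=90°)
t=2 rotate(1, 180) ⇒ joint angles (θ0=90°, θ1=90°)
t=3 rotate(1, 180) ⇒ joint angles (θ0=90°, θ1=90°)
t=4 rotate(0, 180) ⇒ joint angles (θ0=270°, θ1=90°)
t=5 rotate(0, 180) ⇒ joint angles (θ0=90°, θ1=90°)
t=6 rotate(1, 180) ⇒ joint angles (θ0=90°, θ1=90°)

joint angles (θ0=90°, θ1=90°)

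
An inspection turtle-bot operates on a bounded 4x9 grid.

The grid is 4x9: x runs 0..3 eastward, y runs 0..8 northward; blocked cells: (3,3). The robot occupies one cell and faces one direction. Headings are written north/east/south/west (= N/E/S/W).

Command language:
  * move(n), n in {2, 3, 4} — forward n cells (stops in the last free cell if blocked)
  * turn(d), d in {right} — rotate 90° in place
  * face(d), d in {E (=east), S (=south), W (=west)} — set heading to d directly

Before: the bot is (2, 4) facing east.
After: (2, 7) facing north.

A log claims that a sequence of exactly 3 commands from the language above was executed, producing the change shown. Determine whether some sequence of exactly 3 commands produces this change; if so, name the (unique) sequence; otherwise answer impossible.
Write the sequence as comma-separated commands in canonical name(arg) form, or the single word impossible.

face(W), turn(right), move(3)

key: running move(3) before face(W) would end elsewhere — order is forced
from: (2, 4) facing east
t=1 face(W) ⇒ (2, 4) facing west
t=2 turn(right) ⇒ (2, 4) facing north
t=3 move(3) ⇒ (2, 7) facing north
all 343 alternatives checked — unique.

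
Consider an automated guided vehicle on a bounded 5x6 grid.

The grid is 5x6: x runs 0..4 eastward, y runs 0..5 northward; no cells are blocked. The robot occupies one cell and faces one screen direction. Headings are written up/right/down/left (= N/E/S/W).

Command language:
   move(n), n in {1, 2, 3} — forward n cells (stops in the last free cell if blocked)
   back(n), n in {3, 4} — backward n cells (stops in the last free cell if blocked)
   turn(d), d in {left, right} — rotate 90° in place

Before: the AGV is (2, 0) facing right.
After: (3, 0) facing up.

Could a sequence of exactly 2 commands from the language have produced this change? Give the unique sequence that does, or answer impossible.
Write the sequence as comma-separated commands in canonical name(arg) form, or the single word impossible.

key: order matters: swapping move(1) and turn(left) lands elsewhere
start: (2, 0) facing right
step 1 (move(1)): (3, 0) facing right
step 2 (turn(left)): (3, 0) facing up
all 49 alternatives checked — unique.

move(1), turn(left)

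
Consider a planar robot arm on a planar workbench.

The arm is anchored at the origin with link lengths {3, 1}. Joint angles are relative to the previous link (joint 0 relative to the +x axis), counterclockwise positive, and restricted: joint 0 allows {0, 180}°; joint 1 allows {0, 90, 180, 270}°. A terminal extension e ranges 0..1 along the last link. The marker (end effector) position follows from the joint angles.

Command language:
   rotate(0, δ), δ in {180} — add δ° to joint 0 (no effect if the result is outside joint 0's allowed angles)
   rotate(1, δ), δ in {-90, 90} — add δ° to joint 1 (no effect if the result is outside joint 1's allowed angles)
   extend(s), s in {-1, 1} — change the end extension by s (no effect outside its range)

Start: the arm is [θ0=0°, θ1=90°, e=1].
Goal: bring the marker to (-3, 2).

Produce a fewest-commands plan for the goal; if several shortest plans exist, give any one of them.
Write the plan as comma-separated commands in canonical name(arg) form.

rotate(1, -90), rotate(1, -90), rotate(0, 180)

t0: [θ0=0°, θ1=90°, e=1]
[1] after rotate(1, -90): [θ0=0°, θ1=0°, e=1]
[2] after rotate(1, -90): [θ0=0°, θ1=270°, e=1]
[3] after rotate(0, 180): [θ0=180°, θ1=270°, e=1]
no 2-step plan works, so 3 is optimal.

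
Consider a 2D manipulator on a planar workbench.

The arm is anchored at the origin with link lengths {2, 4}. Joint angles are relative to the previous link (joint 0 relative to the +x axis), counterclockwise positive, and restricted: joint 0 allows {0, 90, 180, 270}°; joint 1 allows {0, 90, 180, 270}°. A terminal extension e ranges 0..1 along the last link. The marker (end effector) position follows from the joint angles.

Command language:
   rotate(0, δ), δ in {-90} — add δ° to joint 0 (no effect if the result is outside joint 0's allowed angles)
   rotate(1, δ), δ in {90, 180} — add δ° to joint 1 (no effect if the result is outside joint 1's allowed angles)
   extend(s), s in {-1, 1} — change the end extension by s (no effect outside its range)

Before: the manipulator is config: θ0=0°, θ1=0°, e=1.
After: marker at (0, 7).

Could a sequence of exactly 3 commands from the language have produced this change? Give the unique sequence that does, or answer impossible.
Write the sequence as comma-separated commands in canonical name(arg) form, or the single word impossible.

rotate(0, -90), rotate(0, -90), rotate(0, -90)

t0: config: θ0=0°, θ1=0°, e=1
1. rotate(0, -90) → config: θ0=270°, θ1=0°, e=1
2. rotate(0, -90) → config: θ0=180°, θ1=0°, e=1
3. rotate(0, -90) → config: θ0=90°, θ1=0°, e=1
no other 3-command option fits: unique.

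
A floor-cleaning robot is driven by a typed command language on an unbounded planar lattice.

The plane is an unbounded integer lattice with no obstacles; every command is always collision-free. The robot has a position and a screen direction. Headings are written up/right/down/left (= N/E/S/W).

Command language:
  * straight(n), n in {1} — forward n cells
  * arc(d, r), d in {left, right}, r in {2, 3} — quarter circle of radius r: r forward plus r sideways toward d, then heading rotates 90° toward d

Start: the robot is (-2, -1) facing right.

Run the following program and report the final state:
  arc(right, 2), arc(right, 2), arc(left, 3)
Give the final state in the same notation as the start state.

begin: (-2, -1) facing right
step 1 (arc(right, 2)): (0, -3) facing down
step 2 (arc(right, 2)): (-2, -5) facing left
step 3 (arc(left, 3)): (-5, -8) facing down

(-5, -8) facing down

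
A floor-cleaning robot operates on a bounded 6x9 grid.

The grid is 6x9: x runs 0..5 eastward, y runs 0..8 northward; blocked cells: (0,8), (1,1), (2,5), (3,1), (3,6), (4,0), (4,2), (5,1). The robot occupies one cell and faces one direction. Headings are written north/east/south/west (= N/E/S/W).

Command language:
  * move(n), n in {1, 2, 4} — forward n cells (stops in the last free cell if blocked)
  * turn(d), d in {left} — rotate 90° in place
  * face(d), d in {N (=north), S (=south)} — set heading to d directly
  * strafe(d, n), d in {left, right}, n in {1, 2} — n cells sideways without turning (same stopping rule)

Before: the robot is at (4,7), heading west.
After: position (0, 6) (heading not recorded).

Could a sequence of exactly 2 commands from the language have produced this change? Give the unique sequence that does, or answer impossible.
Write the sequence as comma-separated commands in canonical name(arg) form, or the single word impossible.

key: running strafe(left, 1) before move(4) would end elsewhere — order is forced
from: at (4,7), heading west
step 1 (move(4)): at (0,7), heading west
step 2 (strafe(left, 1)): at (0,6), heading west
all 100 alternatives checked — unique.

move(4), strafe(left, 1)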